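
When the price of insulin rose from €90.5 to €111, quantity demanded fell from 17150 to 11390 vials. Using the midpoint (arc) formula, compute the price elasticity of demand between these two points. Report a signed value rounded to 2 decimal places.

%ΔQ = (11390 − 17150) / [(17150 + 11390)/2] = -5760/14270 = -0.403644…
%ΔP = (111 − 90.5) / [(90.5 + 111)/2] = 20.5/100.75 = 0.203473…
Arc Ed = %ΔQ / %ΔP = (-5760/14270) / (20.5/100.75) = -1.9837…

-1.98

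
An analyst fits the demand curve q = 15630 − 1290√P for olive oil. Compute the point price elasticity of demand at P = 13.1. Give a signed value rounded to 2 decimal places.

dq/dP = −1290/(2√P) = -178.207. At P = 13.1, q = 10961.
Ed = (dq/dP)·(P/q) = (-178.207) × (13.1/10961) = -0.2129…

-0.21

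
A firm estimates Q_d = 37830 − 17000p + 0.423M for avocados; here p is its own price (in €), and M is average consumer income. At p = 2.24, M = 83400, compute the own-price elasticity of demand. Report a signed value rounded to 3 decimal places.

At the given values, Q_d = 37830 − 17000(2.24) + 0.423(83400) = 35028.2.
∂Q_d/∂p = −17000.
E = (-17000) × (2.24/35028.2) = -1.08712…

-1.087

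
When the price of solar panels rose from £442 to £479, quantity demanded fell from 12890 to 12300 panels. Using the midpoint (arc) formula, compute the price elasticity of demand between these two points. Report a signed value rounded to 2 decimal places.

-0.58

%ΔQ = (12300 − 12890) / [(12890 + 12300)/2] = -590/12595 = -0.046843…
%ΔP = (479 − 442) / [(442 + 479)/2] = 37/460.5 = 0.080347…
Arc Ed = %ΔQ / %ΔP = (-590/12595) / (37/460.5) = -0.5830…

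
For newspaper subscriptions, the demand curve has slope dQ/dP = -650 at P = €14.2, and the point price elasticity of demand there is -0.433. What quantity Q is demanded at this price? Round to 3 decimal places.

Ed = (dQ/dP)·(P/Q) ⇒ Q = (dQ/dP)·P/Ed = (-650)·14.2/(-0.433) = 21316.39722…

21316.397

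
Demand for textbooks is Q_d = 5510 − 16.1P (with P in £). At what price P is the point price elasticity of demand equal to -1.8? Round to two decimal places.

Ed = −16.1P/(5510 − 16.1P). Set this equal to -1.8:
16.1P = 1.8·(5510 − 16.1P) ⇒ 16.1P(1 + 1.8) = 1.8·5510
P = 1.8·5510 / (16.1·2.8) = 220.0088…

220.01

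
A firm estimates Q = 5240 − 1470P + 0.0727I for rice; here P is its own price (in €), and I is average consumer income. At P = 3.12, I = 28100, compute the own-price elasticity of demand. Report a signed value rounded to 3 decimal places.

-1.701

At the given values, Q = 5240 − 1470(3.12) + 0.0727(28100) = 2696.47.
∂Q/∂P = −1470.
E = (-1470) × (3.12/2696.47) = -1.70089…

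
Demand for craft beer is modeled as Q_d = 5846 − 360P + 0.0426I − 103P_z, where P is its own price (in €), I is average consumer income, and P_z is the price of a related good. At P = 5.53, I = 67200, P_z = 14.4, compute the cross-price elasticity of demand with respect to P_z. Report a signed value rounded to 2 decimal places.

At the given values, Q_d = 5846 − 360(5.53) + 0.0426(67200) − 103(14.4) = 5234.72.
∂Q_d/∂P_z = -103.
E = (-103) × (14.4/5234.72) = -0.2833…

-0.28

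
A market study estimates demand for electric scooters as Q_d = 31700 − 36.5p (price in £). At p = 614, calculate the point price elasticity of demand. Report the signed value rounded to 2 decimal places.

dQ_d/dp = −36.5. At p = 614, Q_d = 31700 − 36.5(614) = 9289.
Ed = (dQ_d/dp)·(p/Q_d) = −36.5 × (614/9289) = -2.4126…

-2.41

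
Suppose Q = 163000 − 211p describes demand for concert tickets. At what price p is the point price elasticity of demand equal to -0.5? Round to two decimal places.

Ed = −211p/(163000 − 211p). Set this equal to -0.5:
211p = 0.5·(163000 − 211p) ⇒ 211p(1 + 0.5) = 0.5·163000
p = 0.5·163000 / (211·1.5) = 257.5039…

257.50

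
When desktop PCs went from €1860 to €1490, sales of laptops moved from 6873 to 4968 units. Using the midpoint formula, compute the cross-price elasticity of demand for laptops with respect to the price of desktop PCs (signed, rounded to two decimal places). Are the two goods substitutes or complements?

%ΔQ_{laptops} = (4968 − 6873)/avg = -1905/5920.5 = -0.321763…
%ΔP_{desktop PCs} = (1490 − 1860)/avg = -370/1675 = -0.220895…
E_cross = (-1905/5920.5) / (-370/1675) = 1.4566…
E_cross > 0 ⇒ the goods are substitutes.

1.46; substitutes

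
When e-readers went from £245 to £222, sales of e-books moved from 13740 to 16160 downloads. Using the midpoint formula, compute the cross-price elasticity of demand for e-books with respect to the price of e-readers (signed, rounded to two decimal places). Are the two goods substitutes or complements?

-1.64; complements

%ΔQ_{e-books} = (16160 − 13740)/avg = 2420/14950 = 0.161872…
%ΔP_{e-readers} = (222 − 245)/avg = -23/233.5 = -0.098501…
E_cross = (2420/14950) / (-23/233.5) = -1.6433…
E_cross < 0 ⇒ the goods are complements.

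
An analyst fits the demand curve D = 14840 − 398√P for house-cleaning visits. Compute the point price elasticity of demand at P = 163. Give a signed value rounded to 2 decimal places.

-0.26

dD/dP = −398/(2√P) = -15.5869. At P = 163, D = 9758.68.
Ed = (dD/dP)·(P/D) = (-15.5869) × (163/9758.68) = -0.2603…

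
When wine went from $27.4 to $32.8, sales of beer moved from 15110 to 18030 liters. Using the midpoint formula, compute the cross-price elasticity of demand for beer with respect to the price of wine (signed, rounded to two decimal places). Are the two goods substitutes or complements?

%ΔQ_{beer} = (18030 − 15110)/avg = 2920/16570 = 0.176222…
%ΔP_{wine} = (32.8 − 27.4)/avg = 5.4/30.1 = 0.179401…
E_cross = (2920/16570) / (5.4/30.1) = 0.9822…
E_cross > 0 ⇒ the goods are substitutes.

0.98; substitutes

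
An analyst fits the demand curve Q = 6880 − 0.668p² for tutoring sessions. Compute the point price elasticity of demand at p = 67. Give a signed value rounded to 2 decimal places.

-1.55

dQ/dp = −2·0.668·p = -89.512. At p = 67, Q = 3881.348.
Ed = (dQ/dp)·(p/Q) = (-89.512) × (67/3881.348) = -1.5451…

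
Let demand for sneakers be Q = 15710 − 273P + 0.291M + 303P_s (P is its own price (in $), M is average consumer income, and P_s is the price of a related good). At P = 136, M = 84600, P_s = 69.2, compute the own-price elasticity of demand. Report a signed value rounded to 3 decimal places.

At the given values, Q = 15710 − 273(136) + 0.291(84600) + 303(69.2) = 24168.2.
∂Q/∂P = −273.
E = (-273) × (136/24168.2) = -1.53623…

-1.536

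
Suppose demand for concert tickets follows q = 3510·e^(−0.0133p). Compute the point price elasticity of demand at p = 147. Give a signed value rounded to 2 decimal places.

dq/dp = −0.0133·q = -6.60799. At p = 147, q = 496.842.
Ed = (dq/dp)·(p/q) = (-6.60799) × (147/496.842) = -1.9551

-1.96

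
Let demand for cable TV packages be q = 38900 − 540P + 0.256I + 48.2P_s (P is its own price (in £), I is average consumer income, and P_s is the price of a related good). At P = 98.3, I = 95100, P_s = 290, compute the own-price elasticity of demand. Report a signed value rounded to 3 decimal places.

-2.199

At the given values, q = 38900 − 540(98.3) + 0.256(95100) + 48.2(290) = 24141.6.
∂q/∂P = −540.
E = (-540) × (98.3/24141.6) = -2.19877…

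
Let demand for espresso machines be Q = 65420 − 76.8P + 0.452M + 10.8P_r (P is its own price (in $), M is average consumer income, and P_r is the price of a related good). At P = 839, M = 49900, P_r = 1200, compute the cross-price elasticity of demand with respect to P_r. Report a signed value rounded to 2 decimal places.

0.36

At the given values, Q = 65420 − 76.8(839) + 0.452(49900) + 10.8(1200) = 36499.6.
∂Q/∂P_r = 10.8.
E = (10.8) × (1200/36499.6) = 0.3550…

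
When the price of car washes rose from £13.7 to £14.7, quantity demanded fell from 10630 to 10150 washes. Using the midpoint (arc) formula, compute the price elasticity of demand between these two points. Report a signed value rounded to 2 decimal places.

%ΔQ = (10150 − 10630) / [(10630 + 10150)/2] = -480/10390 = -0.046198…
%ΔP = (14.7 − 13.7) / [(13.7 + 14.7)/2] = 1/14.2 = 0.070422…
Arc Ed = %ΔQ / %ΔP = (-480/10390) / (1/14.2) = -0.6560…

-0.66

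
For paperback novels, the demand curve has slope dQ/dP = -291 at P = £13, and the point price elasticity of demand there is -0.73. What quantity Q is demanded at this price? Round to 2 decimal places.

5182.19

Ed = (dQ/dP)·(P/Q) ⇒ Q = (dQ/dP)·P/Ed = (-291)·13/(-0.73) = 5182.1917…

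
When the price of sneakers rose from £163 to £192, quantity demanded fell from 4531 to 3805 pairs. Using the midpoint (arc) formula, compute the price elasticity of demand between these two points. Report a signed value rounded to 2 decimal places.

%ΔQ = (3805 − 4531) / [(4531 + 3805)/2] = -726/4168 = -0.174184…
%ΔP = (192 − 163) / [(163 + 192)/2] = 29/177.5 = 0.163380…
Arc Ed = %ΔQ / %ΔP = (-726/4168) / (29/177.5) = -1.0661…

-1.07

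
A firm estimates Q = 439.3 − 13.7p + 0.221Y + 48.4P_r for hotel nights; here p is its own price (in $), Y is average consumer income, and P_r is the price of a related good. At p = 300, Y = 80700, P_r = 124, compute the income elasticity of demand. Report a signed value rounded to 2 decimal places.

At the given values, Q = 439.3 − 13.7(300) + 0.221(80700) + 48.4(124) = 20165.6.
∂Q/∂Y = 0.221.
E = (0.221) × (80700/20165.6) = 0.8844…

0.88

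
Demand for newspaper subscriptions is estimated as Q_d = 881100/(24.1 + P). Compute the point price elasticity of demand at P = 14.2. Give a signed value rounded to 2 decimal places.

-0.37

dQ_d/dP = −881100/(24.1 + P)² = -600.659. At P = 14.2, Q_d = 23005.2.
Ed = (dQ_d/dP)·(P/Q_d) = (-600.659) × (14.2/23005.2) = -0.3707…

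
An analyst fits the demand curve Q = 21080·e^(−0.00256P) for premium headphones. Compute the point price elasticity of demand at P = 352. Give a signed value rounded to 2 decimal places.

dQ/dP = −0.00256·Q = -21.9159. At P = 352, Q = 8560.89.
Ed = (dQ/dP)·(P/Q) = (-21.9159) × (352/8560.89) = -0.9011…

-0.90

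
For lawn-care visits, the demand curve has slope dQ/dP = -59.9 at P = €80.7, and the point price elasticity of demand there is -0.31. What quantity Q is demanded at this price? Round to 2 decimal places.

15593.32

Ed = (dQ/dP)·(P/Q) ⇒ Q = (dQ/dP)·P/Ed = (-59.9)·80.7/(-0.31) = 15593.3225…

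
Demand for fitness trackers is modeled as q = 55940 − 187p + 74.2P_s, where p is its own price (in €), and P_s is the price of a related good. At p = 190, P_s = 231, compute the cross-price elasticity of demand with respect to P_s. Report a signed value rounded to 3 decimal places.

0.456

At the given values, q = 55940 − 187(190) + 74.2(231) = 37550.2.
∂q/∂P_s = 74.2.
E = (74.2) × (231/37550.2) = 0.45646…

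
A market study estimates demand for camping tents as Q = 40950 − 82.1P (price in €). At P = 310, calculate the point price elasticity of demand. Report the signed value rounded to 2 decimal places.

-1.64

dQ/dP = −82.1. At P = 310, Q = 40950 − 82.1(310) = 15499.
Ed = (dQ/dP)·(P/Q) = −82.1 × (310/15499) = -1.6421…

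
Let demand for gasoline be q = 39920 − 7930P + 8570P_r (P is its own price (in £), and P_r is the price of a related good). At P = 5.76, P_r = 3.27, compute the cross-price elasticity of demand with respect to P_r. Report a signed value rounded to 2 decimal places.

1.26

At the given values, q = 39920 − 7930(5.76) + 8570(3.27) = 22267.1.
∂q/∂P_r = 8570.
E = (8570) × (3.27/22267.1) = 1.2585…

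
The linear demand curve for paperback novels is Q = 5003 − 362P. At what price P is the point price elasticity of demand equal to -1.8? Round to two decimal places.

Ed = −362P/(5003 − 362P). Set this equal to -1.8:
362P = 1.8·(5003 − 362P) ⇒ 362P(1 + 1.8) = 1.8·5003
P = 1.8·5003 / (362·2.8) = 8.8845…

8.88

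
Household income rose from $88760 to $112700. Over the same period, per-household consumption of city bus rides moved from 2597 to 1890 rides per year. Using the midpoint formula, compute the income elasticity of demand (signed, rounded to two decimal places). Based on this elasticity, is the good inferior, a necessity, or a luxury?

%ΔQ = (1890 − 2597)/[( 2597 + 1890)/2] = -707/2243.5 = -0.315132…
%ΔIncome = (112700 − 88760)/[( 88760 + 112700)/2] = 23940/100730 = 0.237665…
E_income = (-707/2243.5) / (23940/100730) = -1.3259…
E_income < 0 ⇒ inferior good.

-1.33; inferior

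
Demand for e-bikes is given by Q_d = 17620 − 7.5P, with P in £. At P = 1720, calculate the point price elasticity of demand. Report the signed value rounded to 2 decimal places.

-2.73

dQ_d/dP = −7.5. At P = 1720, Q_d = 17620 − 7.5(1720) = 4720.
Ed = (dQ_d/dP)·(P/Q_d) = −7.5 × (1720/4720) = -2.7330…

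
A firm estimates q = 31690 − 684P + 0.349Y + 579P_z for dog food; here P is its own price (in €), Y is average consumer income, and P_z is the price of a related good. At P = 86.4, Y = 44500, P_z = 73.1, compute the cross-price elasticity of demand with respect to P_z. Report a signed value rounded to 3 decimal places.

1.390

At the given values, q = 31690 − 684(86.4) + 0.349(44500) + 579(73.1) = 30447.8.
∂q/∂P_z = 579.
E = (579) × (73.1/30447.8) = 1.39008…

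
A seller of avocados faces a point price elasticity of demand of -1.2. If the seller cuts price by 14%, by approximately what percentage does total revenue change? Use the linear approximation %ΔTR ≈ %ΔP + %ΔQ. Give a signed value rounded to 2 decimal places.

%ΔQ ≈ Ed × %ΔP = (-1.2) × (-14%) = +16.8000%
%ΔTR ≈ %ΔP + %ΔQ = (-14%) + (+16.8000%) = +2.8000%

+2.80%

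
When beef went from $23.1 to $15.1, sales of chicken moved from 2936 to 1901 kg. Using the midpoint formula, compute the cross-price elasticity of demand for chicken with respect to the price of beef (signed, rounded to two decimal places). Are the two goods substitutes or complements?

1.02; substitutes

%ΔQ_{chicken} = (1901 − 2936)/avg = -1035/2418.5 = -0.427951…
%ΔP_{beef} = (15.1 − 23.1)/avg = -8/19.1 = -0.418848…
E_cross = (-1035/2418.5) / (-8/19.1) = 1.0217…
E_cross > 0 ⇒ the goods are substitutes.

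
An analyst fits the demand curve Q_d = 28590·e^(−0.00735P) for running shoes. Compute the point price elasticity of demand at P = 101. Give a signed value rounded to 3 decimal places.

dQ_d/dP = −0.00735·Q_d = -100.024. At P = 101, Q_d = 13608.7.
Ed = (dQ_d/dP)·(P/Q_d) = (-100.024) × (101/13608.7) = -0.74235

-0.742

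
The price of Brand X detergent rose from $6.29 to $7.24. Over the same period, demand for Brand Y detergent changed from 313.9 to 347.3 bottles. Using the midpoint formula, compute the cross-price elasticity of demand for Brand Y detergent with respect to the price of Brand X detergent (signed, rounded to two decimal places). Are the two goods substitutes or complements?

0.72; substitutes

%ΔQ_{Brand Y detergent} = (347.3 − 313.9)/avg = 33.4/330.6 = 0.101028…
%ΔP_{Brand X detergent} = (7.24 − 6.29)/avg = 0.95/6.765 = 0.140428…
E_cross = (33.4/330.6) / (0.95/6.765) = 0.7194…
E_cross > 0 ⇒ the goods are substitutes.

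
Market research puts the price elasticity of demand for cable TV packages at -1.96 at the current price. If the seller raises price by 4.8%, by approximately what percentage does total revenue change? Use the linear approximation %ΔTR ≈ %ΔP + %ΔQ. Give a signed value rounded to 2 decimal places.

-4.61%

%ΔQ ≈ Ed × %ΔP = (-1.96) × (+4.8%) = -9.4080%
%ΔTR ≈ %ΔP + %ΔQ = (+4.8%) + (-9.4080%) = -4.6080%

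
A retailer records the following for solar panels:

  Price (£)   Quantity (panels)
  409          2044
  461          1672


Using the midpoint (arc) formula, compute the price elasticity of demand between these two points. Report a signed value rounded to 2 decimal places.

%ΔQ = (1672 − 2044) / [(2044 + 1672)/2] = -372/1858 = -0.200215…
%ΔP = (461 − 409) / [(409 + 461)/2] = 52/435 = 0.119540…
Arc Ed = %ΔQ / %ΔP = (-372/1858) / (52/435) = -1.6748…

-1.67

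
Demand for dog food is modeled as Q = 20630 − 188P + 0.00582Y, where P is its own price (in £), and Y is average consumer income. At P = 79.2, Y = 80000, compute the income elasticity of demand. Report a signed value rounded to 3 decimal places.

0.075

At the given values, Q = 20630 − 188(79.2) + 0.00582(80000) = 6206.
∂Q/∂Y = 0.00582.
E = (0.00582) × (80000/6206) = 0.07502…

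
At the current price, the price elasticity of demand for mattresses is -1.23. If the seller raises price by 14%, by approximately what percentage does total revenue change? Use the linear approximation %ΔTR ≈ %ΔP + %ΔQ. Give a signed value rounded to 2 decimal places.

%ΔQ ≈ Ed × %ΔP = (-1.23) × (+14%) = -17.2200%
%ΔTR ≈ %ΔP + %ΔQ = (+14%) + (-17.2200%) = -3.2200%

-3.22%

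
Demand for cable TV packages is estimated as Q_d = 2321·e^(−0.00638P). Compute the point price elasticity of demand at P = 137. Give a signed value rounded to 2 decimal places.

dQ_d/dP = −0.00638·Q_d = -6.17869. At P = 137, Q_d = 968.447.
Ed = (dQ_d/dP)·(P/Q_d) = (-6.17869) × (137/968.447) = -0.8740…

-0.87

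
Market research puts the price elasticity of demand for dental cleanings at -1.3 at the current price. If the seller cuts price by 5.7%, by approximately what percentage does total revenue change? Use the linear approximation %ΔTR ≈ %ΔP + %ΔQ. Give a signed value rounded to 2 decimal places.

+1.71%

%ΔQ ≈ Ed × %ΔP = (-1.3) × (-5.7%) = +7.4100%
%ΔTR ≈ %ΔP + %ΔQ = (-5.7%) + (+7.4100%) = +1.7100%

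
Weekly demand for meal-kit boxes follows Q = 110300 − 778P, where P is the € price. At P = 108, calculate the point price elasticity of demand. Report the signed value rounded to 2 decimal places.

dQ/dP = −778. At P = 108, Q = 110300 − 778(108) = 26276.
Ed = (dQ/dP)·(P/Q) = −778 × (108/26276) = -3.1977…

-3.20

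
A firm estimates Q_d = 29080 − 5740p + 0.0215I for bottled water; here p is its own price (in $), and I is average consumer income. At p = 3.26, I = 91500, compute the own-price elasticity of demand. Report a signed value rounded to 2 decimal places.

At the given values, Q_d = 29080 − 5740(3.26) + 0.0215(91500) = 12334.85.
∂Q_d/∂p = −5740.
E = (-5740) × (3.26/12334.85) = -1.5170…

-1.52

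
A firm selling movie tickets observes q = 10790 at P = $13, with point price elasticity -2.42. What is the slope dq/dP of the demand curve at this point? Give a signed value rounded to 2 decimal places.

Ed = (dq/dP)·(P/q) ⇒ dq/dP = Ed·q/P = (-2.42)·10790/13 = -2008.6

-2008.60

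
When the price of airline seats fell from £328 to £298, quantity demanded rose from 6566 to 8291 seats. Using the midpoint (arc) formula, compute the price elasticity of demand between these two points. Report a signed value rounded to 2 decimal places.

-2.42

%ΔQ = (8291 − 6566) / [(6566 + 8291)/2] = 1725/7428.5 = 0.232213…
%ΔP = (298 − 328) / [(328 + 298)/2] = -30/313 = -0.095846…
Arc Ed = %ΔQ / %ΔP = (1725/7428.5) / (-30/313) = -2.4227…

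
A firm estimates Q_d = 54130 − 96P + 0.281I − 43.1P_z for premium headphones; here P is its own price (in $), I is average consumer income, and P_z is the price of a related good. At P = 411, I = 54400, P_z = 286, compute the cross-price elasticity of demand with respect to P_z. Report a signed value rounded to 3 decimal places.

-0.699

At the given values, Q_d = 54130 − 96(411) + 0.281(54400) − 43.1(286) = 17633.8.
∂Q_d/∂P_z = -43.1.
E = (-43.1) × (286/17633.8) = -0.69903…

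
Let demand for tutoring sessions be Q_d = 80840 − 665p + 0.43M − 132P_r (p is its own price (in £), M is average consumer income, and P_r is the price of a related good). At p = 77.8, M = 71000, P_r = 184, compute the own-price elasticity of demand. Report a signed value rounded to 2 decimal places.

At the given values, Q_d = 80840 − 665(77.8) + 0.43(71000) − 132(184) = 35345.
∂Q_d/∂p = −665.
E = (-665) × (77.8/35345) = -1.4637…

-1.46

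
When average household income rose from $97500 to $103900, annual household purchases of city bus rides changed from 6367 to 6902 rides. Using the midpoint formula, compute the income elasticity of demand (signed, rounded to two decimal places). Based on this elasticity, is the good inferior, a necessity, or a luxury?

%ΔQ = (6902 − 6367)/[( 6367 + 6902)/2] = 535/6634.5 = 0.080639…
%ΔIncome = (103900 − 97500)/[( 97500 + 103900)/2] = 6400/100700 = 0.063555…
E_income = (535/6634.5) / (6400/100700) = 1.2688…
E_income > 1 ⇒ normal good, luxury.

1.27; luxury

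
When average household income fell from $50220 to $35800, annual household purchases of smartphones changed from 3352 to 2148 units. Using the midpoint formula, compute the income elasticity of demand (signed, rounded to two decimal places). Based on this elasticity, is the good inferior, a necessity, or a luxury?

1.31; luxury

%ΔQ = (2148 − 3352)/[( 3352 + 2148)/2] = -1204/2750 = -0.437818…
%ΔIncome = (35800 − 50220)/[( 50220 + 35800)/2] = -14420/43010 = -0.335270…
E_income = (-1204/2750) / (-14420/43010) = 1.3058…
E_income > 1 ⇒ normal good, luxury.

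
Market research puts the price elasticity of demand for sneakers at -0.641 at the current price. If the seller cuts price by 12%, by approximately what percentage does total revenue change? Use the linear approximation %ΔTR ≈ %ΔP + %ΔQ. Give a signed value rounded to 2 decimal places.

%ΔQ ≈ Ed × %ΔP = (-0.641) × (-12%) = +7.6920%
%ΔTR ≈ %ΔP + %ΔQ = (-12%) + (+7.6920%) = -4.3080%

-4.31%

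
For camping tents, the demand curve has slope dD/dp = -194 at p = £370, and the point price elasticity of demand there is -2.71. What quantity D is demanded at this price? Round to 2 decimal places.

26487.08

Ed = (dD/dp)·(p/D) ⇒ D = (dD/dp)·p/Ed = (-194)·370/(-2.71) = 26487.0848…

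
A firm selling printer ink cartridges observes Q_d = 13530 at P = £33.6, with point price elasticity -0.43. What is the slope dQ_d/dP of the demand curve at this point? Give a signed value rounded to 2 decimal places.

Ed = (dQ_d/dP)·(P/Q_d) ⇒ dQ_d/dP = Ed·Q_d/P = (-0.43)·13530/33.6 = -173.1517…

-173.15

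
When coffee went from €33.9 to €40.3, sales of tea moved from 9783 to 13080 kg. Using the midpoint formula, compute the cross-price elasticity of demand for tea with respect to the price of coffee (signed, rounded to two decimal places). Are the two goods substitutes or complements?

%ΔQ_{tea} = (13080 − 9783)/avg = 3297/11431.5 = 0.288413…
%ΔP_{coffee} = (40.3 − 33.9)/avg = 6.4/37.1 = 0.172506…
E_cross = (3297/11431.5) / (6.4/37.1) = 1.6718…
E_cross > 0 ⇒ the goods are substitutes.

1.67; substitutes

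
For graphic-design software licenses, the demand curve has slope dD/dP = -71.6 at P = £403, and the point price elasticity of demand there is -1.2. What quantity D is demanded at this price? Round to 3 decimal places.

Ed = (dD/dP)·(P/D) ⇒ D = (dD/dP)·P/Ed = (-71.6)·403/(-1.2) = 24045.66666…

24045.667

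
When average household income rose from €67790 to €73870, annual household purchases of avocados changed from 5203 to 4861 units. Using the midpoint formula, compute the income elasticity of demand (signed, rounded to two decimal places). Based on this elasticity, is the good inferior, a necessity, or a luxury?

-0.79; inferior

%ΔQ = (4861 − 5203)/[( 5203 + 4861)/2] = -342/5032 = -0.067965…
%ΔIncome = (73870 − 67790)/[( 67790 + 73870)/2] = 6080/70830 = 0.085839…
E_income = (-342/5032) / (6080/70830) = -0.7917…
E_income < 0 ⇒ inferior good.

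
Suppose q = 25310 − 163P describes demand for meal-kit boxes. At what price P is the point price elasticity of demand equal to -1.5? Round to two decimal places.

93.17

Ed = −163P/(25310 − 163P). Set this equal to -1.5:
163P = 1.5·(25310 − 163P) ⇒ 163P(1 + 1.5) = 1.5·25310
P = 1.5·25310 / (163·2.5) = 93.1656…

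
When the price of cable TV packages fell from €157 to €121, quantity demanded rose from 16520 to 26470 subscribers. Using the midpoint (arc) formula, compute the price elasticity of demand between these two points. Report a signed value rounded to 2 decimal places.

-1.79

%ΔQ = (26470 − 16520) / [(16520 + 26470)/2] = 9950/21495 = 0.462898…
%ΔP = (121 − 157) / [(157 + 121)/2] = -36/139 = -0.258992…
Arc Ed = %ΔQ / %ΔP = (9950/21495) / (-36/139) = -1.7873…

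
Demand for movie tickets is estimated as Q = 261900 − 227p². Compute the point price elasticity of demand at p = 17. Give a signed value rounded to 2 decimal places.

dQ/dp = −2·227·p = -7718. At p = 17, Q = 196297.
Ed = (dQ/dp)·(p/Q) = (-7718) × (17/196297) = -0.6684…

-0.67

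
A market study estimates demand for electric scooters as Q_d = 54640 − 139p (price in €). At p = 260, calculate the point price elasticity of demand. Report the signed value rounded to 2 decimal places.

-1.95

dQ_d/dp = −139. At p = 260, Q_d = 54640 − 139(260) = 18500.
Ed = (dQ_d/dp)·(p/Q_d) = −139 × (260/18500) = -1.9535…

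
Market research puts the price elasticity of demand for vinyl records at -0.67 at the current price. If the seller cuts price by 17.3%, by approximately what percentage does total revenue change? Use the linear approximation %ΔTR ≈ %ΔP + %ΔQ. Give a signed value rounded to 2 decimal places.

-5.71%

%ΔQ ≈ Ed × %ΔP = (-0.67) × (-17.3%) = +11.5910%
%ΔTR ≈ %ΔP + %ΔQ = (-17.3%) + (+11.5910%) = -5.7090%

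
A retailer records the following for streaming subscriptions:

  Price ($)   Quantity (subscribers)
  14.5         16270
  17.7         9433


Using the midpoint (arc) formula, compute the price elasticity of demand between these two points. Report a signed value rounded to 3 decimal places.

%ΔQ = (9433 − 16270) / [(16270 + 9433)/2] = -6837/12851.5 = -0.532000…
%ΔP = (17.7 − 14.5) / [(14.5 + 17.7)/2] = 3.2/16.1 = 0.198757…
Arc Ed = %ΔQ / %ΔP = (-6837/12851.5) / (3.2/16.1) = -2.67662…

-2.677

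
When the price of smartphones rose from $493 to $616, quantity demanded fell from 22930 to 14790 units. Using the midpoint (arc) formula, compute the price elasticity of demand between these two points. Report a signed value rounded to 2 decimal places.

%ΔQ = (14790 − 22930) / [(22930 + 14790)/2] = -8140/18860 = -0.431601…
%ΔP = (616 − 493) / [(493 + 616)/2] = 123/554.5 = 0.221821…
Arc Ed = %ΔQ / %ΔP = (-8140/18860) / (123/554.5) = -1.9457…

-1.95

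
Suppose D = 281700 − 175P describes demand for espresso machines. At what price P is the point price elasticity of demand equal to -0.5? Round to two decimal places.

Ed = −175P/(281700 − 175P). Set this equal to -0.5:
175P = 0.5·(281700 − 175P) ⇒ 175P(1 + 0.5) = 0.5·281700
P = 0.5·281700 / (175·1.5) = 536.5714…

536.57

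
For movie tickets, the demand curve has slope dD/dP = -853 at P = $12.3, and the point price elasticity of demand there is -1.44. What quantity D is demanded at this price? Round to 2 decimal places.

Ed = (dD/dP)·(P/D) ⇒ D = (dD/dP)·P/Ed = (-853)·12.3/(-1.44) = 7286.0416…

7286.04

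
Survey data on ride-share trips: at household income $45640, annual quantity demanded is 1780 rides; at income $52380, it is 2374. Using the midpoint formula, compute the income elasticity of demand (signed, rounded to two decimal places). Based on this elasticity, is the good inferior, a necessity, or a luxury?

2.08; luxury

%ΔQ = (2374 − 1780)/[( 1780 + 2374)/2] = 594/2077 = 0.285989…
%ΔIncome = (52380 − 45640)/[( 45640 + 52380)/2] = 6740/49010 = 0.137522…
E_income = (594/2077) / (6740/49010) = 2.0795…
E_income > 1 ⇒ normal good, luxury.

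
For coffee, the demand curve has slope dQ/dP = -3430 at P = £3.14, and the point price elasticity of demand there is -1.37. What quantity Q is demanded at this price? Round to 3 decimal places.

Ed = (dQ/dP)·(P/Q) ⇒ Q = (dQ/dP)·P/Ed = (-3430)·3.14/(-1.37) = 7861.45985…

7861.460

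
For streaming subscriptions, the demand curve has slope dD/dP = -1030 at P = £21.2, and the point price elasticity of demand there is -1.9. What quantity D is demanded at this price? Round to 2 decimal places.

11492.63

Ed = (dD/dP)·(P/D) ⇒ D = (dD/dP)·P/Ed = (-1030)·21.2/(-1.9) = 11492.6315…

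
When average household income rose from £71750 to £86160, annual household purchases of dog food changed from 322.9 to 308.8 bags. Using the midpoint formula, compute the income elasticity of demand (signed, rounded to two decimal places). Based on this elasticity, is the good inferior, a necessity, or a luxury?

%ΔQ = (308.8 − 322.9)/[( 322.9 + 308.8)/2] = -14.1/315.85 = -0.044641…
%ΔIncome = (86160 − 71750)/[( 71750 + 86160)/2] = 14410/78955 = 0.182509…
E_income = (-14.1/315.85) / (14410/78955) = -0.2445…
E_income < 0 ⇒ inferior good.

-0.24; inferior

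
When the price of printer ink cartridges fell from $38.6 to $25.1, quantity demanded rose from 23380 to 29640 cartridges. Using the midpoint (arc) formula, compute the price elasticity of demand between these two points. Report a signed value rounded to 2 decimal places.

-0.56

%ΔQ = (29640 − 23380) / [(23380 + 29640)/2] = 6260/26510 = 0.236137…
%ΔP = (25.1 − 38.6) / [(38.6 + 25.1)/2] = -13.5/31.85 = -0.423861…
Arc Ed = %ΔQ / %ΔP = (6260/26510) / (-13.5/31.85) = -0.5571…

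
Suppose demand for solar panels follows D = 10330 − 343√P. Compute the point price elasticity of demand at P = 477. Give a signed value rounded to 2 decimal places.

dD/dP = −343/(2√P) = -7.85245. At P = 477, D = 2838.77.
Ed = (dD/dP)·(P/D) = (-7.85245) × (477/2838.77) = -1.3194…

-1.32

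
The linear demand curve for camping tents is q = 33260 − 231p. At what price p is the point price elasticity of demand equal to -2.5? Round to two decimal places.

102.84

Ed = −231p/(33260 − 231p). Set this equal to -2.5:
231p = 2.5·(33260 − 231p) ⇒ 231p(1 + 2.5) = 2.5·33260
p = 2.5·33260 / (231·3.5) = 102.8447…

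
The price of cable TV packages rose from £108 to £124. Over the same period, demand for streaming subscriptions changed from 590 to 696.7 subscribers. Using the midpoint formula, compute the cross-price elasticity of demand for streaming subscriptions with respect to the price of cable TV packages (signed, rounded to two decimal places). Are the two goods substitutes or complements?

1.20; substitutes

%ΔQ_{streaming subscriptions} = (696.7 − 590)/avg = 106.7/643.35 = 0.165850…
%ΔP_{cable TV packages} = (124 − 108)/avg = 16/116 = 0.137931…
E_cross = (106.7/643.35) / (16/116) = 1.2024…
E_cross > 0 ⇒ the goods are substitutes.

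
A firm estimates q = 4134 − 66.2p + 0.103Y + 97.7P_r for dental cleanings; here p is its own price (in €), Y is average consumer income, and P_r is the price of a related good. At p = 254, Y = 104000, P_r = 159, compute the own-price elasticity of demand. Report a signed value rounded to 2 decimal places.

-1.24

At the given values, q = 4134 − 66.2(254) + 0.103(104000) + 97.7(159) = 13565.5.
∂q/∂p = −66.2.
E = (-66.2) × (254/13565.5) = -1.2395…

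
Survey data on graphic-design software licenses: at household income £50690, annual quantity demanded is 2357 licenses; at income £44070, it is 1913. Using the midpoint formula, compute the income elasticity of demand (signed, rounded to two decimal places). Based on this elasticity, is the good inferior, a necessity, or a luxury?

1.49; luxury

%ΔQ = (1913 − 2357)/[( 2357 + 1913)/2] = -444/2135 = -0.207962…
%ΔIncome = (44070 − 50690)/[( 50690 + 44070)/2] = -6620/47380 = -0.139721…
E_income = (-444/2135) / (-6620/47380) = 1.4884…
E_income > 1 ⇒ normal good, luxury.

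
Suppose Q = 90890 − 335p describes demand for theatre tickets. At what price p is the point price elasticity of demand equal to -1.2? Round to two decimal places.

147.99

Ed = −335p/(90890 − 335p). Set this equal to -1.2:
335p = 1.2·(90890 − 335p) ⇒ 335p(1 + 1.2) = 1.2·90890
p = 1.2·90890 / (335·2.2) = 147.9891…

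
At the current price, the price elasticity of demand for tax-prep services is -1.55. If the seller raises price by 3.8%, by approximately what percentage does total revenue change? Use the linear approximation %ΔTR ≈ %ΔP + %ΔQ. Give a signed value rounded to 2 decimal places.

-2.09%

%ΔQ ≈ Ed × %ΔP = (-1.55) × (+3.8%) = -5.8900%
%ΔTR ≈ %ΔP + %ΔQ = (+3.8%) + (-5.8900%) = -2.0900%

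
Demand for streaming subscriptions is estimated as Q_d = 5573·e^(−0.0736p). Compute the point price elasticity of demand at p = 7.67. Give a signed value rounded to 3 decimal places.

-0.565

dQ_d/dp = −0.0736·Q_d = -233.24. At p = 7.67, Q_d = 3169.02.
Ed = (dQ_d/dp)·(p/Q_d) = (-233.24) × (7.67/3169.02) = -0.56451…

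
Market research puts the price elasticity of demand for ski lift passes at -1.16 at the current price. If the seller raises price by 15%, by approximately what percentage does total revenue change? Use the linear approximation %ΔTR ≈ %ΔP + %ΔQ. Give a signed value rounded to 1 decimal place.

%ΔQ ≈ Ed × %ΔP = (-1.16) × (+15%) = -17.4000%
%ΔTR ≈ %ΔP + %ΔQ = (+15%) + (-17.4000%) = -2.4000%

-2.4%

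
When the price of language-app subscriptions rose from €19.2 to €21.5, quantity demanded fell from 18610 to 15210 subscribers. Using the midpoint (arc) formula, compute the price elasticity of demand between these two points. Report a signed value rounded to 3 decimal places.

-1.779

%ΔQ = (15210 − 18610) / [(18610 + 15210)/2] = -3400/16910 = -0.201064…
%ΔP = (21.5 − 19.2) / [(19.2 + 21.5)/2] = 2.3/20.35 = 0.113022…
Arc Ed = %ΔQ / %ΔP = (-3400/16910) / (2.3/20.35) = -1.77898…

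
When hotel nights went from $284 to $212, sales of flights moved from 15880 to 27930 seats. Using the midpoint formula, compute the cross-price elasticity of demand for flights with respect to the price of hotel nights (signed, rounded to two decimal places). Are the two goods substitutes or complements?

%ΔQ_{flights} = (27930 − 15880)/avg = 12050/21905 = 0.550102…
%ΔP_{hotel nights} = (212 − 284)/avg = -72/248 = -0.290322…
E_cross = (12050/21905) / (-72/248) = -1.8947…
E_cross < 0 ⇒ the goods are complements.

-1.89; complements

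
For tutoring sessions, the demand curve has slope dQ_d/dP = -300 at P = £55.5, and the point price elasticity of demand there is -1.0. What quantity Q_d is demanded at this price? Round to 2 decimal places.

Ed = (dQ_d/dP)·(P/Q_d) ⇒ Q_d = (dQ_d/dP)·P/Ed = (-300)·55.5/(-1.0) = 16650

16650.00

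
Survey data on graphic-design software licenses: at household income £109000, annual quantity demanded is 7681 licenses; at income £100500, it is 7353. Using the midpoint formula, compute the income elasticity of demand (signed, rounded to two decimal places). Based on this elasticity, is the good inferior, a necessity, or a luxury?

0.54; necessity

%ΔQ = (7353 − 7681)/[( 7681 + 7353)/2] = -328/7517 = -0.043634…
%ΔIncome = (100500 − 109000)/[( 109000 + 100500)/2] = -8500/104750 = -0.081145…
E_income = (-328/7517) / (-8500/104750) = 0.5377…
0 < E_income < 1 ⇒ normal good, necessity.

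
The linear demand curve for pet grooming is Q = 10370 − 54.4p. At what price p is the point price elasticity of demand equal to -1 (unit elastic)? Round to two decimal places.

Ed = −54.4p/(10370 − 54.4p). Set this equal to -1:
54.4p = 1·(10370 − 54.4p) ⇒ 54.4p(1 + 1) = 1·10370
p = 1·10370 / (54.4·2) = 95.3125

95.31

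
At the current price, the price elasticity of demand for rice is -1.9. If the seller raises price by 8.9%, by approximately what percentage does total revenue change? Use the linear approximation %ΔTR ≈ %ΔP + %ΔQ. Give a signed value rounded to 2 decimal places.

-8.01%

%ΔQ ≈ Ed × %ΔP = (-1.9) × (+8.9%) = -16.9100%
%ΔTR ≈ %ΔP + %ΔQ = (+8.9%) + (-16.9100%) = -8.0100%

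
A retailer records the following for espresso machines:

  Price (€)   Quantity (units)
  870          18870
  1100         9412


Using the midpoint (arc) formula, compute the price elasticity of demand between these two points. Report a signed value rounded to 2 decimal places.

-2.86

%ΔQ = (9412 − 18870) / [(18870 + 9412)/2] = -9458/14141 = -0.668835…
%ΔP = (1100 − 870) / [(870 + 1100)/2] = 230/985 = 0.233502…
Arc Ed = %ΔQ / %ΔP = (-9458/14141) / (230/985) = -2.8643…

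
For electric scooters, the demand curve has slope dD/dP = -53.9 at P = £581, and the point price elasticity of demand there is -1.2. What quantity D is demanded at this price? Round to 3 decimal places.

26096.583

Ed = (dD/dP)·(P/D) ⇒ D = (dD/dP)·P/Ed = (-53.9)·581/(-1.2) = 26096.58333…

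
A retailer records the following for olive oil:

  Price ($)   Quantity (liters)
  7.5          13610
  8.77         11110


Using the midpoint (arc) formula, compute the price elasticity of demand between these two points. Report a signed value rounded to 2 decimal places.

%ΔQ = (11110 − 13610) / [(13610 + 11110)/2] = -2500/12360 = -0.202265…
%ΔP = (8.77 − 7.5) / [(7.5 + 8.77)/2] = 1.27/8.135 = 0.156115…
Arc Ed = %ΔQ / %ΔP = (-2500/12360) / (1.27/8.135) = -1.2956…

-1.30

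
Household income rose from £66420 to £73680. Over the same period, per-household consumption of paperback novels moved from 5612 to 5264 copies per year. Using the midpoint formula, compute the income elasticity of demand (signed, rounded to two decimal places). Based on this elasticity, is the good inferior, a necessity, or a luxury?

-0.62; inferior

%ΔQ = (5264 − 5612)/[( 5612 + 5264)/2] = -348/5438 = -0.063994…
%ΔIncome = (73680 − 66420)/[( 66420 + 73680)/2] = 7260/70050 = 0.103640…
E_income = (-348/5438) / (7260/70050) = -0.6174…
E_income < 0 ⇒ inferior good.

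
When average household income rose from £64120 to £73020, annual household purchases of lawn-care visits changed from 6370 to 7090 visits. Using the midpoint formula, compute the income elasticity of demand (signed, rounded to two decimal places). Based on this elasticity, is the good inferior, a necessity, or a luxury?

%ΔQ = (7090 − 6370)/[( 6370 + 7090)/2] = 720/6730 = 0.106983…
%ΔIncome = (73020 − 64120)/[( 64120 + 73020)/2] = 8900/68570 = 0.129794…
E_income = (720/6730) / (8900/68570) = 0.8242…
0 < E_income < 1 ⇒ normal good, necessity.

0.82; necessity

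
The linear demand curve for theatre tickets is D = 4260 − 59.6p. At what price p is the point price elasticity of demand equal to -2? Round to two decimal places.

Ed = −59.6p/(4260 − 59.6p). Set this equal to -2:
59.6p = 2·(4260 − 59.6p) ⇒ 59.6p(1 + 2) = 2·4260
p = 2·4260 / (59.6·3) = 47.6510…

47.65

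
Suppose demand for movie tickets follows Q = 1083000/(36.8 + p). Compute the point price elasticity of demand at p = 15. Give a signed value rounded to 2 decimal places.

-0.29

dQ/dp = −1083000/(36.8 + p)² = -403.617. At p = 15, Q = 20907.3.
Ed = (dQ/dp)·(p/Q) = (-403.617) × (15/20907.3) = -0.2895…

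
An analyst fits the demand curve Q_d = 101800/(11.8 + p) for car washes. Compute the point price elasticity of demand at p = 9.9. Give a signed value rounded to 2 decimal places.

dQ_d/dp = −101800/(11.8 + p)² = -216.186. At p = 9.9, Q_d = 4691.24.
Ed = (dQ_d/dp)·(p/Q_d) = (-216.186) × (9.9/4691.24) = -0.4562…

-0.46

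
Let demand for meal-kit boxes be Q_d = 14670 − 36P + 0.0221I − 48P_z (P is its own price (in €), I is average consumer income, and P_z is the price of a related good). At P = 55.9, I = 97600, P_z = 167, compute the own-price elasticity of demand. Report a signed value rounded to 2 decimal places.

-0.30

At the given values, Q_d = 14670 − 36(55.9) + 0.0221(97600) − 48(167) = 6798.56.
∂Q_d/∂P = −36.
E = (-36) × (55.9/6798.56) = -0.2960…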